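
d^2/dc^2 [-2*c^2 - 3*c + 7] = -4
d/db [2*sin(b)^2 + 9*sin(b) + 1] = (4*sin(b) + 9)*cos(b)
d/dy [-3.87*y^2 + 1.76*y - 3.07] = 1.76 - 7.74*y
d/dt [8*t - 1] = 8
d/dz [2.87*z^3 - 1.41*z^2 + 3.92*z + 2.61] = 8.61*z^2 - 2.82*z + 3.92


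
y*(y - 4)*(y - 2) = y^3 - 6*y^2 + 8*y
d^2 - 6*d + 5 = (d - 5)*(d - 1)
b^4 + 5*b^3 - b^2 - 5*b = b*(b - 1)*(b + 1)*(b + 5)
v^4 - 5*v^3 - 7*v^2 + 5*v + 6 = (v - 6)*(v - 1)*(v + 1)^2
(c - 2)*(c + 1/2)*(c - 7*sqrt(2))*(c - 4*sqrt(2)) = c^4 - 11*sqrt(2)*c^3 - 3*c^3/2 + 33*sqrt(2)*c^2/2 + 55*c^2 - 84*c + 11*sqrt(2)*c - 56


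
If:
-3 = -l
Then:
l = 3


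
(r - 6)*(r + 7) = r^2 + r - 42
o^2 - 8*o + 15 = (o - 5)*(o - 3)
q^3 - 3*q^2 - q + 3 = (q - 3)*(q - 1)*(q + 1)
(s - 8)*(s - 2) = s^2 - 10*s + 16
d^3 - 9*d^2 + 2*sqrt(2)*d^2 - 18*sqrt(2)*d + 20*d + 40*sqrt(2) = (d - 5)*(d - 4)*(d + 2*sqrt(2))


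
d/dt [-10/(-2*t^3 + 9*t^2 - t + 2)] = 10*(-6*t^2 + 18*t - 1)/(2*t^3 - 9*t^2 + t - 2)^2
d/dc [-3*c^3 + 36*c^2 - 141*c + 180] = -9*c^2 + 72*c - 141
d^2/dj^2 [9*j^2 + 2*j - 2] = 18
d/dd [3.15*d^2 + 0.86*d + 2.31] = 6.3*d + 0.86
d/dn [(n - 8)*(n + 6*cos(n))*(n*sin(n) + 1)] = (8 - n)*(n*sin(n) + 1)*(6*sin(n) - 1) + (n - 8)*(n + 6*cos(n))*(n*cos(n) + sin(n)) + (n + 6*cos(n))*(n*sin(n) + 1)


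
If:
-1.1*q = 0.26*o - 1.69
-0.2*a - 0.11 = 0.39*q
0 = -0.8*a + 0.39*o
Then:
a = -65.01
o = -133.35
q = 33.06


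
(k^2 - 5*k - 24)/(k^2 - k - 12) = (k - 8)/(k - 4)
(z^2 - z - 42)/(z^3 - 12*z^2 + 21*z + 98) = (z + 6)/(z^2 - 5*z - 14)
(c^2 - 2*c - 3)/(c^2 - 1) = (c - 3)/(c - 1)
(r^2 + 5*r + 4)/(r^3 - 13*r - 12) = (r + 4)/(r^2 - r - 12)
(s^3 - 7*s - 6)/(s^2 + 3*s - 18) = (s^2 + 3*s + 2)/(s + 6)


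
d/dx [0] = 0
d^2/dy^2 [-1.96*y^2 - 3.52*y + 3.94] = -3.92000000000000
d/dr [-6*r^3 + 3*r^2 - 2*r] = -18*r^2 + 6*r - 2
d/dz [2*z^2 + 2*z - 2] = 4*z + 2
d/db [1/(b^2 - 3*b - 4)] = (3 - 2*b)/(-b^2 + 3*b + 4)^2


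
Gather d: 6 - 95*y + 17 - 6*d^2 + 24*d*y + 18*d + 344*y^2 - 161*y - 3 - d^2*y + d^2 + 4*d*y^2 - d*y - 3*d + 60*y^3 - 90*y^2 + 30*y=d^2*(-y - 5) + d*(4*y^2 + 23*y + 15) + 60*y^3 + 254*y^2 - 226*y + 20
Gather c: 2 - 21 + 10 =-9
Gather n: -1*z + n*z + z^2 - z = n*z + z^2 - 2*z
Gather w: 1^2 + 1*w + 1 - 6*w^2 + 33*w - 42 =-6*w^2 + 34*w - 40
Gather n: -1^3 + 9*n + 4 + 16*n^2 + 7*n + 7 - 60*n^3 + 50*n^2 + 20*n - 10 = -60*n^3 + 66*n^2 + 36*n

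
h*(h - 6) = h^2 - 6*h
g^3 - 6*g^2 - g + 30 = (g - 5)*(g - 3)*(g + 2)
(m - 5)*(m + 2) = m^2 - 3*m - 10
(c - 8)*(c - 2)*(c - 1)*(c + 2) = c^4 - 9*c^3 + 4*c^2 + 36*c - 32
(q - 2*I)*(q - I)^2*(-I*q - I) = -I*q^4 - 4*q^3 - I*q^3 - 4*q^2 + 5*I*q^2 + 2*q + 5*I*q + 2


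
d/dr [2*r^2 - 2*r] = 4*r - 2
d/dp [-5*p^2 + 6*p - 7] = 6 - 10*p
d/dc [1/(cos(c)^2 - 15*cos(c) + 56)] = (2*cos(c) - 15)*sin(c)/(cos(c)^2 - 15*cos(c) + 56)^2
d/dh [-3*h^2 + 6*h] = 6 - 6*h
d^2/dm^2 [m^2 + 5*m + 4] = 2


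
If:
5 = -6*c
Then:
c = -5/6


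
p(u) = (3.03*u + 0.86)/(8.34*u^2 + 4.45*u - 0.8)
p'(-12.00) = -0.00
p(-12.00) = -0.03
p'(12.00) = -0.00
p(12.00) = 0.03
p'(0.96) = -0.35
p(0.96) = 0.34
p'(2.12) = -0.07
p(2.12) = 0.16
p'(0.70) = -0.70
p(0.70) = 0.47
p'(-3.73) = -0.03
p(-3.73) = -0.11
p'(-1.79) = -0.19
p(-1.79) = -0.25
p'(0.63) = -0.90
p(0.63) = 0.52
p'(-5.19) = -0.02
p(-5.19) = -0.07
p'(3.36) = -0.03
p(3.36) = 0.10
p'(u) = (-16.68*u - 4.45)*(3.03*u + 0.86)/(8.34*u^2 + 4.45*u - 0.8)^2 + 3.03/(8.34*u^2 + 4.45*u - 0.8)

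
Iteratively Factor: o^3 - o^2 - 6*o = (o + 2)*(o^2 - 3*o) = o*(o + 2)*(o - 3)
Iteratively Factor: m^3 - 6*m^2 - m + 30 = (m - 3)*(m^2 - 3*m - 10) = (m - 3)*(m + 2)*(m - 5)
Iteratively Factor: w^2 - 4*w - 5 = (w + 1)*(w - 5)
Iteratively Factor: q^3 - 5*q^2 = (q - 5)*(q^2) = q*(q - 5)*(q)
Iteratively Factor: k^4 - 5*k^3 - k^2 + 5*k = (k + 1)*(k^3 - 6*k^2 + 5*k) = k*(k + 1)*(k^2 - 6*k + 5) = k*(k - 5)*(k + 1)*(k - 1)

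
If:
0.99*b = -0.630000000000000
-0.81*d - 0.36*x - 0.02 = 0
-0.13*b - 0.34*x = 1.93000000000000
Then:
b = -0.64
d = 2.39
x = -5.43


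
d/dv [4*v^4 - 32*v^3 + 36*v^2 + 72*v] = 16*v^3 - 96*v^2 + 72*v + 72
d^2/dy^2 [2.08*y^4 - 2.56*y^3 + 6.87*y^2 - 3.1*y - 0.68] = 24.96*y^2 - 15.36*y + 13.74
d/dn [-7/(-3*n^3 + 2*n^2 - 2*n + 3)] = 7*(-9*n^2 + 4*n - 2)/(3*n^3 - 2*n^2 + 2*n - 3)^2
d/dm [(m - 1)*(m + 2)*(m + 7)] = 3*m^2 + 16*m + 5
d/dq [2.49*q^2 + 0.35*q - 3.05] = 4.98*q + 0.35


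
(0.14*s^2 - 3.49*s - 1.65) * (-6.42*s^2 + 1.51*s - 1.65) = -0.8988*s^4 + 22.6172*s^3 + 5.0921*s^2 + 3.267*s + 2.7225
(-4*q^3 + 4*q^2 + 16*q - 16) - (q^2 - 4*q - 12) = -4*q^3 + 3*q^2 + 20*q - 4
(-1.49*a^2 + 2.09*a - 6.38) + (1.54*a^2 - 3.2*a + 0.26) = 0.05*a^2 - 1.11*a - 6.12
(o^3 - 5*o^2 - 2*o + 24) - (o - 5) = o^3 - 5*o^2 - 3*o + 29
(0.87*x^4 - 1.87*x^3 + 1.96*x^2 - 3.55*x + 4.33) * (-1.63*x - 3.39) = -1.4181*x^5 + 0.0987999999999998*x^4 + 3.1445*x^3 - 0.857900000000001*x^2 + 4.9766*x - 14.6787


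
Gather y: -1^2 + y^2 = y^2 - 1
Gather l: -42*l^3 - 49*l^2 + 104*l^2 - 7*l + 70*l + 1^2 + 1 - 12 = -42*l^3 + 55*l^2 + 63*l - 10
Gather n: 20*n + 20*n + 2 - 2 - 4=40*n - 4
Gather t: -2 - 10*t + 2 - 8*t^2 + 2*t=-8*t^2 - 8*t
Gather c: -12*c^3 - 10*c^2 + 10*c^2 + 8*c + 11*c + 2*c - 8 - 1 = -12*c^3 + 21*c - 9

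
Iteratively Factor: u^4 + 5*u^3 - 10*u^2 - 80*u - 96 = (u + 4)*(u^3 + u^2 - 14*u - 24) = (u - 4)*(u + 4)*(u^2 + 5*u + 6) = (u - 4)*(u + 3)*(u + 4)*(u + 2)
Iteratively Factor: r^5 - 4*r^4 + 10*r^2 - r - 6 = (r - 1)*(r^4 - 3*r^3 - 3*r^2 + 7*r + 6) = (r - 1)*(r + 1)*(r^3 - 4*r^2 + r + 6) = (r - 2)*(r - 1)*(r + 1)*(r^2 - 2*r - 3) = (r - 3)*(r - 2)*(r - 1)*(r + 1)*(r + 1)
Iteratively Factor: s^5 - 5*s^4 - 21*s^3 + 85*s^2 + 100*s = (s + 1)*(s^4 - 6*s^3 - 15*s^2 + 100*s) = s*(s + 1)*(s^3 - 6*s^2 - 15*s + 100) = s*(s - 5)*(s + 1)*(s^2 - s - 20) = s*(s - 5)^2*(s + 1)*(s + 4)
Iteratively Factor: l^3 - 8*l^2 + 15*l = (l)*(l^2 - 8*l + 15) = l*(l - 3)*(l - 5)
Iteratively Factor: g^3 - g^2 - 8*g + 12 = (g + 3)*(g^2 - 4*g + 4) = (g - 2)*(g + 3)*(g - 2)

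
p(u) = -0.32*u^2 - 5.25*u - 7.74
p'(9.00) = -11.01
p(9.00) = -80.91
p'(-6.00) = -1.41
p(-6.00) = 12.24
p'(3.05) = -7.20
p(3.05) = -26.73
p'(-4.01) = -2.68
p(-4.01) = 8.17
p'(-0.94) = -4.65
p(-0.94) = -3.09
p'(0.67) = -5.68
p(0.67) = -11.40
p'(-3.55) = -2.98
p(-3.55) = 6.86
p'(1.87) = -6.45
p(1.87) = -18.68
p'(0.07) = -5.29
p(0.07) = -8.11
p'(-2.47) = -3.67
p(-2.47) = 3.28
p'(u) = -0.64*u - 5.25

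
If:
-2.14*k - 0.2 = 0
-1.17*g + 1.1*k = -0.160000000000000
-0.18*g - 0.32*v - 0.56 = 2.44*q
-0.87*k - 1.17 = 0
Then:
No Solution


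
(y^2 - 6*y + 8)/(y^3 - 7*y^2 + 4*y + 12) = (y - 4)/(y^2 - 5*y - 6)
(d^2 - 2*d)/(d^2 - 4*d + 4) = d/(d - 2)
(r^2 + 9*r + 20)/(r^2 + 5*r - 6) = (r^2 + 9*r + 20)/(r^2 + 5*r - 6)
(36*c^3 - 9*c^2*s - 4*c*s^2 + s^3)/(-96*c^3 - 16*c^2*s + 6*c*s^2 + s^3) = (-9*c^2 + s^2)/(24*c^2 + 10*c*s + s^2)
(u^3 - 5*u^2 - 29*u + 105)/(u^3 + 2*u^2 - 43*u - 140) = (u - 3)/(u + 4)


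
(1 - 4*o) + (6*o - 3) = 2*o - 2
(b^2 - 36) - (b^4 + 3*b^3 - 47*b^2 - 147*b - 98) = -b^4 - 3*b^3 + 48*b^2 + 147*b + 62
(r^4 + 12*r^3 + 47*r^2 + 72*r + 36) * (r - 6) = r^5 + 6*r^4 - 25*r^3 - 210*r^2 - 396*r - 216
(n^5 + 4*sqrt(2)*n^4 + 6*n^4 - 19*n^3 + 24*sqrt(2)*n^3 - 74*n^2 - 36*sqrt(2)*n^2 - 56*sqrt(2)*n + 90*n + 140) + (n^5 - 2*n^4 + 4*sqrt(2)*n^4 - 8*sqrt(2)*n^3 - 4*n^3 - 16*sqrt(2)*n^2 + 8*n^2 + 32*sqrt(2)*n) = 2*n^5 + 4*n^4 + 8*sqrt(2)*n^4 - 23*n^3 + 16*sqrt(2)*n^3 - 52*sqrt(2)*n^2 - 66*n^2 - 24*sqrt(2)*n + 90*n + 140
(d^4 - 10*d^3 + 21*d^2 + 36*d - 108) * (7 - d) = -d^5 + 17*d^4 - 91*d^3 + 111*d^2 + 360*d - 756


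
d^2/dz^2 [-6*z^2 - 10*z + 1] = -12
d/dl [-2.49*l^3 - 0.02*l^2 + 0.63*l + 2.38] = -7.47*l^2 - 0.04*l + 0.63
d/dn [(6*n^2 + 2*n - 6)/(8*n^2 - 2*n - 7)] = 2*(-14*n^2 + 6*n - 13)/(64*n^4 - 32*n^3 - 108*n^2 + 28*n + 49)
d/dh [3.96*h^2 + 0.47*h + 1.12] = 7.92*h + 0.47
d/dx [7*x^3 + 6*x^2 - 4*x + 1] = 21*x^2 + 12*x - 4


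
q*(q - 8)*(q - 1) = q^3 - 9*q^2 + 8*q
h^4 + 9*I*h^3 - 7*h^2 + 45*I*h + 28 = (h - I)^2*(h + 4*I)*(h + 7*I)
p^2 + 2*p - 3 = (p - 1)*(p + 3)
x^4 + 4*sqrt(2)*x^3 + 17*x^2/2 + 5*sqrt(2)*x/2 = x*(x + sqrt(2)/2)*(x + sqrt(2))*(x + 5*sqrt(2)/2)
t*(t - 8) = t^2 - 8*t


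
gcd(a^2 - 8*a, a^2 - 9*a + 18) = 1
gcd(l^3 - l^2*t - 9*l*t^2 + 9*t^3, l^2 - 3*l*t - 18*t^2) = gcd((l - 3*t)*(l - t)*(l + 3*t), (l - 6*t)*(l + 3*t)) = l + 3*t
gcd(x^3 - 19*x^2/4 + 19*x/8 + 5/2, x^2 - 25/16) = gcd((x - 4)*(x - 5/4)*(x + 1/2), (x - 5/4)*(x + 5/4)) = x - 5/4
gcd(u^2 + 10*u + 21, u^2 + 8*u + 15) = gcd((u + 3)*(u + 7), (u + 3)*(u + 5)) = u + 3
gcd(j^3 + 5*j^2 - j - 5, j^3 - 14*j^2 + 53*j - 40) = j - 1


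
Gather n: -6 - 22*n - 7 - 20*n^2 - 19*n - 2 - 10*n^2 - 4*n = -30*n^2 - 45*n - 15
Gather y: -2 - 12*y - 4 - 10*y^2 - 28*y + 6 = -10*y^2 - 40*y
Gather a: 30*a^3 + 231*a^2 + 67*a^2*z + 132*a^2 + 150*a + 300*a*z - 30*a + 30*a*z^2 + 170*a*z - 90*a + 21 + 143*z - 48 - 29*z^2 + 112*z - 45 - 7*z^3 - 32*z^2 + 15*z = 30*a^3 + a^2*(67*z + 363) + a*(30*z^2 + 470*z + 30) - 7*z^3 - 61*z^2 + 270*z - 72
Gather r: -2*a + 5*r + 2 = -2*a + 5*r + 2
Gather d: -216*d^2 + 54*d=-216*d^2 + 54*d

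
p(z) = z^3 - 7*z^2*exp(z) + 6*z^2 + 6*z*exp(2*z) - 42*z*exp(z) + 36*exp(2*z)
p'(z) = -7*z^2*exp(z) + 3*z^2 + 12*z*exp(2*z) - 56*z*exp(z) + 12*z + 78*exp(2*z) - 42*exp(z)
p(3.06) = 20672.34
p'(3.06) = 46298.52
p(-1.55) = 22.14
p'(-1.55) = -2.78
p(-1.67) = 22.53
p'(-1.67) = -3.60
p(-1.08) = 21.77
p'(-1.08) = 1.54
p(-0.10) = 32.78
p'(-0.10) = 28.71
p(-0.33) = 27.62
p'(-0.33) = 17.18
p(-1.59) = 22.26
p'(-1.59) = -3.06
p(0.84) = 131.87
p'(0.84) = 267.10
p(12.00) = 2860579107370.47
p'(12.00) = 5880304849650.43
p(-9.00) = -243.02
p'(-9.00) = 134.99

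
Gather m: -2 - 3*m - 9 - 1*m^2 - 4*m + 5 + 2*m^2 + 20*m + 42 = m^2 + 13*m + 36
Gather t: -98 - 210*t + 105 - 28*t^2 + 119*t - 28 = -28*t^2 - 91*t - 21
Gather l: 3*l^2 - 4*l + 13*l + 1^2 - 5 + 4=3*l^2 + 9*l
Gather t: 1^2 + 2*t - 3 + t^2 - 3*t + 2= t^2 - t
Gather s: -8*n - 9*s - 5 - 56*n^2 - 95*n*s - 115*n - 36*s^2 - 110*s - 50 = -56*n^2 - 123*n - 36*s^2 + s*(-95*n - 119) - 55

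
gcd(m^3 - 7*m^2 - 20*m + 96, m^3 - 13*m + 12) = m^2 + m - 12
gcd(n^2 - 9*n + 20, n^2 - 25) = n - 5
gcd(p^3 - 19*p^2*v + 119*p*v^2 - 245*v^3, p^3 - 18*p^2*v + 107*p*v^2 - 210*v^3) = p^2 - 12*p*v + 35*v^2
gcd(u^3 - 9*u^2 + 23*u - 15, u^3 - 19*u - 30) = u - 5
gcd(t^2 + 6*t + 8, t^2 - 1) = 1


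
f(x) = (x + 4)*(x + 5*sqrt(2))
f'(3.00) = 17.07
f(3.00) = 70.50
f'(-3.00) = 5.07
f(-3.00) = 4.07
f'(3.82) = 18.71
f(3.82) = 85.17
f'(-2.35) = 6.37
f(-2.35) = 7.79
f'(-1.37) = 8.33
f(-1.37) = 14.99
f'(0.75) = 12.57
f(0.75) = 37.15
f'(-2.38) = 6.31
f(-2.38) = 7.60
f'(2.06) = 15.19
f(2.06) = 55.33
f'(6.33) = 23.73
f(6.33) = 138.43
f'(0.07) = 11.21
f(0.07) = 29.06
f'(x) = 2*x + 4 + 5*sqrt(2)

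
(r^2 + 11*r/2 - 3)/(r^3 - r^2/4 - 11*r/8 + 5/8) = 4*(r + 6)/(4*r^2 + r - 5)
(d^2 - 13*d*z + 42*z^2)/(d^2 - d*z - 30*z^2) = (d - 7*z)/(d + 5*z)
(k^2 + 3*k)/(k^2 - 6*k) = (k + 3)/(k - 6)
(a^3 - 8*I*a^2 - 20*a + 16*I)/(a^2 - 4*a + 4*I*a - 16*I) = (a^3 - 8*I*a^2 - 20*a + 16*I)/(a^2 + 4*a*(-1 + I) - 16*I)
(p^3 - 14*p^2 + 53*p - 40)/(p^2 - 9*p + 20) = (p^2 - 9*p + 8)/(p - 4)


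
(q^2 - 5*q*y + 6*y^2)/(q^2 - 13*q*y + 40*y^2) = (q^2 - 5*q*y + 6*y^2)/(q^2 - 13*q*y + 40*y^2)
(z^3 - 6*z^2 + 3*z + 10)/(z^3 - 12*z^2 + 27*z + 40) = (z - 2)/(z - 8)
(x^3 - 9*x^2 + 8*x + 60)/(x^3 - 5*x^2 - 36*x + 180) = (x + 2)/(x + 6)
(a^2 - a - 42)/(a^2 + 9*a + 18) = (a - 7)/(a + 3)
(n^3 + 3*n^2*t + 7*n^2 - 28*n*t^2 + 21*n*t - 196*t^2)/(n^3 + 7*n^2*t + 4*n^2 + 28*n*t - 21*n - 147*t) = (n - 4*t)/(n - 3)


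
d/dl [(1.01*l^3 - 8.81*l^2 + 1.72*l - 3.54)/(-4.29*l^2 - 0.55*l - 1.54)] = (-4.3329*l^4 - 1.111*l^3 + 7.5581*l^2 - 3.2384*l - 4.5958)/(18.4041*l^4 + 4.719*l^3 + 13.5157*l^2 + 1.694*l + 2.3716)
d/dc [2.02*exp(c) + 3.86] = 2.02*exp(c)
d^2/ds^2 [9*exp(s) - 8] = 9*exp(s)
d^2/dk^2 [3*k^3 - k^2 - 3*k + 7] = 18*k - 2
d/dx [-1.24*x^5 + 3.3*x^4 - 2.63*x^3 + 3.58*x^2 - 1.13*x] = -6.2*x^4 + 13.2*x^3 - 7.89*x^2 + 7.16*x - 1.13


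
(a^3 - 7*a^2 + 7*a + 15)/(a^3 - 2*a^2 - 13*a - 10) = (a - 3)/(a + 2)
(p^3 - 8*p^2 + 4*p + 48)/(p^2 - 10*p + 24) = p + 2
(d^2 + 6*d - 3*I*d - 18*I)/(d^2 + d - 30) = (d - 3*I)/(d - 5)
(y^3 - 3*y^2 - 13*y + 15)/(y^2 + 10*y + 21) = (y^2 - 6*y + 5)/(y + 7)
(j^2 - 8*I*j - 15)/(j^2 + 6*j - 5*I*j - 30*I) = (j - 3*I)/(j + 6)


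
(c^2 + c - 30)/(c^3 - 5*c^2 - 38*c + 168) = (c - 5)/(c^2 - 11*c + 28)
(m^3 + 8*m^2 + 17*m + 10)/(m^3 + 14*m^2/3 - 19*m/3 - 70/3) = 3*(m + 1)/(3*m - 7)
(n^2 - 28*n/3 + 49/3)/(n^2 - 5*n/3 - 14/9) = 3*(n - 7)/(3*n + 2)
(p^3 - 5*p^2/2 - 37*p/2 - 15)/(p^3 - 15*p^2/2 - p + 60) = (p + 1)/(p - 4)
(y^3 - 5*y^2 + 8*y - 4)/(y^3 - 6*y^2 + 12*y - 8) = (y - 1)/(y - 2)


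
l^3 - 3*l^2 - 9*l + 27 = (l - 3)^2*(l + 3)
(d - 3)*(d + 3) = d^2 - 9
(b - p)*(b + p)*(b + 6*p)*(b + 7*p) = b^4 + 13*b^3*p + 41*b^2*p^2 - 13*b*p^3 - 42*p^4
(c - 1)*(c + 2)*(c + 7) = c^3 + 8*c^2 + 5*c - 14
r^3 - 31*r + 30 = (r - 5)*(r - 1)*(r + 6)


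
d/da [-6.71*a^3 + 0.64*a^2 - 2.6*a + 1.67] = -20.13*a^2 + 1.28*a - 2.6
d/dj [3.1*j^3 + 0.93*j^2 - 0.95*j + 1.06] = 9.3*j^2 + 1.86*j - 0.95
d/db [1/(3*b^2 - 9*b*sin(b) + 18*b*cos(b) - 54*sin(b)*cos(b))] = (2*b*sin(b) + b*cos(b) - 2*b/3 + sin(b) - 2*cos(b) + 6*cos(2*b))/((b - 3*sin(b))^2*(b + 6*cos(b))^2)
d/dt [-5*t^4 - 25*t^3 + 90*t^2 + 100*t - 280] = -20*t^3 - 75*t^2 + 180*t + 100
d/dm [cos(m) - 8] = -sin(m)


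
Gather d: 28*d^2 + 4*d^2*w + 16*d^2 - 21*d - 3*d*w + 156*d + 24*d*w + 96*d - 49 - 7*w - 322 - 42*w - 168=d^2*(4*w + 44) + d*(21*w + 231) - 49*w - 539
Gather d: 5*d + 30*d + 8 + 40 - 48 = 35*d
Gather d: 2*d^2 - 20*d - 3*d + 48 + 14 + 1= 2*d^2 - 23*d + 63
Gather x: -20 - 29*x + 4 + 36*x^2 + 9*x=36*x^2 - 20*x - 16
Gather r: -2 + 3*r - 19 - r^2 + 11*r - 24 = -r^2 + 14*r - 45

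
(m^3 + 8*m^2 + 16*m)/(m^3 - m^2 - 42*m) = (m^2 + 8*m + 16)/(m^2 - m - 42)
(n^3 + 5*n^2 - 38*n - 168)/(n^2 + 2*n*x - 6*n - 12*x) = (n^2 + 11*n + 28)/(n + 2*x)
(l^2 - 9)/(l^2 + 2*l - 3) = (l - 3)/(l - 1)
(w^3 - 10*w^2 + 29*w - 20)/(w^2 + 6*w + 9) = (w^3 - 10*w^2 + 29*w - 20)/(w^2 + 6*w + 9)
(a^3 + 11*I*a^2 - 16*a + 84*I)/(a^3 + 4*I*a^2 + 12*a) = (a + 7*I)/a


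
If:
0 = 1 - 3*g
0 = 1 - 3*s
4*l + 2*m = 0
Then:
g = 1/3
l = -m/2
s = 1/3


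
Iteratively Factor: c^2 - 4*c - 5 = (c + 1)*(c - 5)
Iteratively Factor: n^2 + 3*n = (n + 3)*(n)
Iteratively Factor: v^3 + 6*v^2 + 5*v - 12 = (v + 4)*(v^2 + 2*v - 3) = (v - 1)*(v + 4)*(v + 3)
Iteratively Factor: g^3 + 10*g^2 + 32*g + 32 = (g + 4)*(g^2 + 6*g + 8) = (g + 2)*(g + 4)*(g + 4)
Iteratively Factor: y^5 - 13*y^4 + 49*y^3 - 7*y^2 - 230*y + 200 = (y - 5)*(y^4 - 8*y^3 + 9*y^2 + 38*y - 40) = (y - 5)^2*(y^3 - 3*y^2 - 6*y + 8) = (y - 5)^2*(y + 2)*(y^2 - 5*y + 4) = (y - 5)^2*(y - 1)*(y + 2)*(y - 4)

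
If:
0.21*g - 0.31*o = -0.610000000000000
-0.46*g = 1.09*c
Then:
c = 1.2258628221931 - 0.622979467016164*o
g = 1.47619047619048*o - 2.9047619047619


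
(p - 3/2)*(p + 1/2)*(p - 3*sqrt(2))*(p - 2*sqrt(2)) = p^4 - 5*sqrt(2)*p^3 - p^3 + 5*sqrt(2)*p^2 + 45*p^2/4 - 12*p + 15*sqrt(2)*p/4 - 9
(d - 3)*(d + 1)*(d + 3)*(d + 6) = d^4 + 7*d^3 - 3*d^2 - 63*d - 54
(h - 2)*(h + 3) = h^2 + h - 6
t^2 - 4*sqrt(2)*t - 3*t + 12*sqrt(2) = (t - 3)*(t - 4*sqrt(2))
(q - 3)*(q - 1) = q^2 - 4*q + 3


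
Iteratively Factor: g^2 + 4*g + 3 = (g + 3)*(g + 1)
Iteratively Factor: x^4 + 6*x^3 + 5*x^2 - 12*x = (x)*(x^3 + 6*x^2 + 5*x - 12) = x*(x - 1)*(x^2 + 7*x + 12) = x*(x - 1)*(x + 3)*(x + 4)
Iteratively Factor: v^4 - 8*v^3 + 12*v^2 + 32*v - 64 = (v - 2)*(v^3 - 6*v^2 + 32) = (v - 4)*(v - 2)*(v^2 - 2*v - 8) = (v - 4)*(v - 2)*(v + 2)*(v - 4)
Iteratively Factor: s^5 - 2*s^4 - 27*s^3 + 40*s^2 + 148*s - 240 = (s + 4)*(s^4 - 6*s^3 - 3*s^2 + 52*s - 60) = (s - 2)*(s + 4)*(s^3 - 4*s^2 - 11*s + 30) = (s - 2)^2*(s + 4)*(s^2 - 2*s - 15) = (s - 5)*(s - 2)^2*(s + 4)*(s + 3)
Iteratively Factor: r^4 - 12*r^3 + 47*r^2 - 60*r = (r - 3)*(r^3 - 9*r^2 + 20*r) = r*(r - 3)*(r^2 - 9*r + 20) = r*(r - 4)*(r - 3)*(r - 5)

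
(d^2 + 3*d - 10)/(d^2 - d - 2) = (d + 5)/(d + 1)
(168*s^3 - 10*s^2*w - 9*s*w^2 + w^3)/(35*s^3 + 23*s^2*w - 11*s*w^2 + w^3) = (24*s^2 + 2*s*w - w^2)/(5*s^2 + 4*s*w - w^2)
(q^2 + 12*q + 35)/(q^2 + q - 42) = (q + 5)/(q - 6)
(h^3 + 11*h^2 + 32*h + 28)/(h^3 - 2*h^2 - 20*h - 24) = (h + 7)/(h - 6)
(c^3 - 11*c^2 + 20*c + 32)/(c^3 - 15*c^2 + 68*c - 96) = (c + 1)/(c - 3)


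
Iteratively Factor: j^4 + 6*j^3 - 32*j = (j + 4)*(j^3 + 2*j^2 - 8*j) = (j + 4)^2*(j^2 - 2*j) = j*(j + 4)^2*(j - 2)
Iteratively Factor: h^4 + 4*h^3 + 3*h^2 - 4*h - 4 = (h + 2)*(h^3 + 2*h^2 - h - 2) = (h - 1)*(h + 2)*(h^2 + 3*h + 2) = (h - 1)*(h + 2)^2*(h + 1)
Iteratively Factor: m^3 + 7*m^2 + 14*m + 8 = (m + 1)*(m^2 + 6*m + 8) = (m + 1)*(m + 4)*(m + 2)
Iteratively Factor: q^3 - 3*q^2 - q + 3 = (q - 1)*(q^2 - 2*q - 3) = (q - 1)*(q + 1)*(q - 3)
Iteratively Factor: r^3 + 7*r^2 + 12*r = (r + 3)*(r^2 + 4*r) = (r + 3)*(r + 4)*(r)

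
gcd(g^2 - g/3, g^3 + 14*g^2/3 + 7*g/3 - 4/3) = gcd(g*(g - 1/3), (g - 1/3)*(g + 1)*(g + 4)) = g - 1/3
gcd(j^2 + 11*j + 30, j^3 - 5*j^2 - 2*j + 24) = 1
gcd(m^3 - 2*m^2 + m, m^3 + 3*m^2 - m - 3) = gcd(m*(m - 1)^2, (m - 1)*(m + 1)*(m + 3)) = m - 1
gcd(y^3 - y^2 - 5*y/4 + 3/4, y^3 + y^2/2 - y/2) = y^2 + y/2 - 1/2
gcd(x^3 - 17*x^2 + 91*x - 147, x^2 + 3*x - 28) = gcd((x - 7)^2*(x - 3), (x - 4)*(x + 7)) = 1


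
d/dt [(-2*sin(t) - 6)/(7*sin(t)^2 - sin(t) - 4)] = 2*(7*sin(t)^2 + 42*sin(t) + 1)*cos(t)/(-7*sin(t)^2 + sin(t) + 4)^2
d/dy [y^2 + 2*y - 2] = 2*y + 2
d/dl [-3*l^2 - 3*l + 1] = -6*l - 3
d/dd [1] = 0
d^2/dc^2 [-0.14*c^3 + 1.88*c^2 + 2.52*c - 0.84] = 3.76 - 0.84*c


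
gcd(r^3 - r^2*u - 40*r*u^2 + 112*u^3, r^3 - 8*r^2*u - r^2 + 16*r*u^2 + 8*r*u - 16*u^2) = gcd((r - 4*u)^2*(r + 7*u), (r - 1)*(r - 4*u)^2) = r^2 - 8*r*u + 16*u^2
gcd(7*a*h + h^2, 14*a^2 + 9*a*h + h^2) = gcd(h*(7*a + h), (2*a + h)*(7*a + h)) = 7*a + h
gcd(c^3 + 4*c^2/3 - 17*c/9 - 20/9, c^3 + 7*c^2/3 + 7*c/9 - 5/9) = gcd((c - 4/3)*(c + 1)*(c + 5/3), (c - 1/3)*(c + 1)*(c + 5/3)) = c^2 + 8*c/3 + 5/3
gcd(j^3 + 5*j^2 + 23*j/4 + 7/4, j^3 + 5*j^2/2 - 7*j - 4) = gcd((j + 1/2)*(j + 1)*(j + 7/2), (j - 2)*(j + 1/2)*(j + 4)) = j + 1/2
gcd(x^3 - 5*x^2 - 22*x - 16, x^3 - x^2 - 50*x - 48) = x^2 - 7*x - 8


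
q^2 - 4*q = q*(q - 4)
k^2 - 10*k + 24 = (k - 6)*(k - 4)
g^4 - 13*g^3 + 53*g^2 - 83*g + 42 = (g - 7)*(g - 3)*(g - 2)*(g - 1)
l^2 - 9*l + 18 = (l - 6)*(l - 3)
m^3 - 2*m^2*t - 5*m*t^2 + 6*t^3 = (m - 3*t)*(m - t)*(m + 2*t)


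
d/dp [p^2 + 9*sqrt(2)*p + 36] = 2*p + 9*sqrt(2)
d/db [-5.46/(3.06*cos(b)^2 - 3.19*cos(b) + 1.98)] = (17.4174 - 33.4152*cos(b))*sin(b)/(3.06*cos(b)^2 - 3.19*cos(b) + 1.98)^2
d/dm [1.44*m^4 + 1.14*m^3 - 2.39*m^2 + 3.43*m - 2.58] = 5.76*m^3 + 3.42*m^2 - 4.78*m + 3.43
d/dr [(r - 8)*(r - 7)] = 2*r - 15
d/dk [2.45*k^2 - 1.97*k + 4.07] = 4.9*k - 1.97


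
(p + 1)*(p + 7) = p^2 + 8*p + 7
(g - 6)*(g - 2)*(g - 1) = g^3 - 9*g^2 + 20*g - 12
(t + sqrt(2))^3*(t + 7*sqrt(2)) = t^4 + 10*sqrt(2)*t^3 + 48*t^2 + 44*sqrt(2)*t + 28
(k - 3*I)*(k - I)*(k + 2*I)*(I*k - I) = I*k^4 + 2*k^3 - I*k^3 - 2*k^2 + 5*I*k^2 + 6*k - 5*I*k - 6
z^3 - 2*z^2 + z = z*(z - 1)^2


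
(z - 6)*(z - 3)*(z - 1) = z^3 - 10*z^2 + 27*z - 18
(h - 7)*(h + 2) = h^2 - 5*h - 14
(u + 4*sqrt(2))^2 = u^2 + 8*sqrt(2)*u + 32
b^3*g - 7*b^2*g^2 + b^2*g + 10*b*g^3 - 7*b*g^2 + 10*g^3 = (b - 5*g)*(b - 2*g)*(b*g + g)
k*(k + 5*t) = k^2 + 5*k*t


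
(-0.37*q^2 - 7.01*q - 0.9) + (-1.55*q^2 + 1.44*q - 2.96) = -1.92*q^2 - 5.57*q - 3.86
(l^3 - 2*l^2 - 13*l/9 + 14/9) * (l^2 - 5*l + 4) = l^5 - 7*l^4 + 113*l^3/9 + 7*l^2/9 - 122*l/9 + 56/9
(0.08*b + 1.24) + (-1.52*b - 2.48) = -1.44*b - 1.24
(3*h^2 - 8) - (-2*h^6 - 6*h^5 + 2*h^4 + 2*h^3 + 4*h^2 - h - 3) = 2*h^6 + 6*h^5 - 2*h^4 - 2*h^3 - h^2 + h - 5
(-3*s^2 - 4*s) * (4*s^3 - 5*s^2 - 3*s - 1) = -12*s^5 - s^4 + 29*s^3 + 15*s^2 + 4*s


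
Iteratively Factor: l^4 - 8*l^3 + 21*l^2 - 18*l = (l - 3)*(l^3 - 5*l^2 + 6*l) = (l - 3)*(l - 2)*(l^2 - 3*l) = l*(l - 3)*(l - 2)*(l - 3)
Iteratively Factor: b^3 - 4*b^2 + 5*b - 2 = (b - 1)*(b^2 - 3*b + 2) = (b - 1)^2*(b - 2)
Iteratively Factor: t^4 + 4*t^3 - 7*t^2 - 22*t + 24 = (t - 2)*(t^3 + 6*t^2 + 5*t - 12) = (t - 2)*(t + 4)*(t^2 + 2*t - 3) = (t - 2)*(t - 1)*(t + 4)*(t + 3)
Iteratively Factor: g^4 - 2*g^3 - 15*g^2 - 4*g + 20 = (g - 5)*(g^3 + 3*g^2 - 4) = (g - 5)*(g + 2)*(g^2 + g - 2) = (g - 5)*(g + 2)^2*(g - 1)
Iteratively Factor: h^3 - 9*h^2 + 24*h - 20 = (h - 2)*(h^2 - 7*h + 10) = (h - 2)^2*(h - 5)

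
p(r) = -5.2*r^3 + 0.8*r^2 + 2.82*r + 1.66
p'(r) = -15.6*r^2 + 1.6*r + 2.82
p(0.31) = 2.46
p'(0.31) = 1.82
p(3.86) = -274.60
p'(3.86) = -223.44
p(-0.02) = 1.60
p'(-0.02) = 2.78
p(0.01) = 1.69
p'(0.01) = 2.83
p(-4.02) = 341.07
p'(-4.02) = -255.71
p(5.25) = -713.94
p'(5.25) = -418.76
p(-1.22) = 8.85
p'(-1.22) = -22.35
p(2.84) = -102.99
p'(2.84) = -118.46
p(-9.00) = 3831.88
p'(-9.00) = -1275.18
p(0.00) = 1.66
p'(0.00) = 2.82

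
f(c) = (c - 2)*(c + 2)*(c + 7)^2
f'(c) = (c - 2)*(c + 2)*(2*c + 14) + (c - 2)*(c + 7)^2 + (c + 2)*(c + 7)^2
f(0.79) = -204.86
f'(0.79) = 43.28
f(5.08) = 3182.13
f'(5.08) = 2009.45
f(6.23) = 6093.40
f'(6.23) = 3102.06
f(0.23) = -206.33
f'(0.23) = -33.03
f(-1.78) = -22.66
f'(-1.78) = -105.69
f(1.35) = -151.82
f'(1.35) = 151.89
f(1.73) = -76.75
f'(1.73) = 246.11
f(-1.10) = -97.12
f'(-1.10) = -109.50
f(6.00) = 5408.00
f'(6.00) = 2860.00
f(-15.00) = 14144.00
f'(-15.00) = -5456.00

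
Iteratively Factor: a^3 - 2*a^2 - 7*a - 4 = (a + 1)*(a^2 - 3*a - 4) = (a + 1)^2*(a - 4)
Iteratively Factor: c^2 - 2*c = (c - 2)*(c)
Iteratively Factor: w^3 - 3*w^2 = (w - 3)*(w^2) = w*(w - 3)*(w)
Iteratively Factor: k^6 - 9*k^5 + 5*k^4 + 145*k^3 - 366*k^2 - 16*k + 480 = (k - 5)*(k^5 - 4*k^4 - 15*k^3 + 70*k^2 - 16*k - 96) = (k - 5)*(k - 2)*(k^4 - 2*k^3 - 19*k^2 + 32*k + 48) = (k - 5)*(k - 2)*(k + 1)*(k^3 - 3*k^2 - 16*k + 48) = (k - 5)*(k - 2)*(k + 1)*(k + 4)*(k^2 - 7*k + 12) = (k - 5)*(k - 4)*(k - 2)*(k + 1)*(k + 4)*(k - 3)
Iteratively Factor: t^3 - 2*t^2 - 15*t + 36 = (t + 4)*(t^2 - 6*t + 9) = (t - 3)*(t + 4)*(t - 3)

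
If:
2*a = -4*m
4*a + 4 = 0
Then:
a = -1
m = 1/2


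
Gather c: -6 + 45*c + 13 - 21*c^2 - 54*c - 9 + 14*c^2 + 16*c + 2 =-7*c^2 + 7*c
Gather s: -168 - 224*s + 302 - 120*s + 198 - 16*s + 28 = 360 - 360*s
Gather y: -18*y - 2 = -18*y - 2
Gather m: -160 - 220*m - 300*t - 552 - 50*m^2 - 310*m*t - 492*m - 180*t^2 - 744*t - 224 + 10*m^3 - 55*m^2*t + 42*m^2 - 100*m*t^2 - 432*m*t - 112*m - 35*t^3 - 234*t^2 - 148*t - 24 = 10*m^3 + m^2*(-55*t - 8) + m*(-100*t^2 - 742*t - 824) - 35*t^3 - 414*t^2 - 1192*t - 960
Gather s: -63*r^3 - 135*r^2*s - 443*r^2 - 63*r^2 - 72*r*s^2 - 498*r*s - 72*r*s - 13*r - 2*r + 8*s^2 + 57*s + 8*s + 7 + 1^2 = -63*r^3 - 506*r^2 - 15*r + s^2*(8 - 72*r) + s*(-135*r^2 - 570*r + 65) + 8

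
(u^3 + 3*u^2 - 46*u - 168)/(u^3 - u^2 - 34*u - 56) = (u + 6)/(u + 2)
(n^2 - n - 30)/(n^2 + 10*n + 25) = (n - 6)/(n + 5)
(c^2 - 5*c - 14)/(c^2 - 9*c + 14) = (c + 2)/(c - 2)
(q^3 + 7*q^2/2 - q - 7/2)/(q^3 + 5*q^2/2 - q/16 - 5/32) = 16*(2*q^3 + 7*q^2 - 2*q - 7)/(32*q^3 + 80*q^2 - 2*q - 5)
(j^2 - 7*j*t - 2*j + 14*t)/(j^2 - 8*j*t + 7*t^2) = (2 - j)/(-j + t)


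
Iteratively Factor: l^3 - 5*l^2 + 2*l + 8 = (l + 1)*(l^2 - 6*l + 8) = (l - 2)*(l + 1)*(l - 4)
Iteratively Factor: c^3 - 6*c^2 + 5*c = (c - 5)*(c^2 - c) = (c - 5)*(c - 1)*(c)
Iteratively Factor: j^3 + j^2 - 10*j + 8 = (j + 4)*(j^2 - 3*j + 2) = (j - 2)*(j + 4)*(j - 1)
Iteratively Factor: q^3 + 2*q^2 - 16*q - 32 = (q - 4)*(q^2 + 6*q + 8) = (q - 4)*(q + 2)*(q + 4)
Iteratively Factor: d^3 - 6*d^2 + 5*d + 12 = (d + 1)*(d^2 - 7*d + 12) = (d - 3)*(d + 1)*(d - 4)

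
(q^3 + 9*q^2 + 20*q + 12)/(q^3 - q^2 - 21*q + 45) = (q^3 + 9*q^2 + 20*q + 12)/(q^3 - q^2 - 21*q + 45)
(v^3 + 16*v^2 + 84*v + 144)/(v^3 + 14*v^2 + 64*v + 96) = (v + 6)/(v + 4)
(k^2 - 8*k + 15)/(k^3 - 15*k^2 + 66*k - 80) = (k - 3)/(k^2 - 10*k + 16)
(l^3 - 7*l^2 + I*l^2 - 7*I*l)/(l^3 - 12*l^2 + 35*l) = (l + I)/(l - 5)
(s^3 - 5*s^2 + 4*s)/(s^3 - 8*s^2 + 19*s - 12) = s/(s - 3)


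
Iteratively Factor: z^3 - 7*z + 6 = (z - 1)*(z^2 + z - 6) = (z - 2)*(z - 1)*(z + 3)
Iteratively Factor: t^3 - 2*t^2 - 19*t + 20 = (t + 4)*(t^2 - 6*t + 5) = (t - 5)*(t + 4)*(t - 1)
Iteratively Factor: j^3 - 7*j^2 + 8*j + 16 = (j - 4)*(j^2 - 3*j - 4) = (j - 4)^2*(j + 1)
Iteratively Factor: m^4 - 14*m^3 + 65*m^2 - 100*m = (m - 5)*(m^3 - 9*m^2 + 20*m) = m*(m - 5)*(m^2 - 9*m + 20) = m*(m - 5)*(m - 4)*(m - 5)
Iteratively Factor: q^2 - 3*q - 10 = (q + 2)*(q - 5)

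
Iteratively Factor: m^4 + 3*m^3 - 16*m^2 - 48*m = (m - 4)*(m^3 + 7*m^2 + 12*m) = (m - 4)*(m + 3)*(m^2 + 4*m) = (m - 4)*(m + 3)*(m + 4)*(m)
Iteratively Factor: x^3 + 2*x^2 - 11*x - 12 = (x + 1)*(x^2 + x - 12) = (x + 1)*(x + 4)*(x - 3)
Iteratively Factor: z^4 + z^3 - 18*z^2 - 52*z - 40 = (z + 2)*(z^3 - z^2 - 16*z - 20) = (z + 2)^2*(z^2 - 3*z - 10) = (z + 2)^3*(z - 5)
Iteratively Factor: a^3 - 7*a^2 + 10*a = (a - 2)*(a^2 - 5*a) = (a - 5)*(a - 2)*(a)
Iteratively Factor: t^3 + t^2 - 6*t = (t)*(t^2 + t - 6) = t*(t - 2)*(t + 3)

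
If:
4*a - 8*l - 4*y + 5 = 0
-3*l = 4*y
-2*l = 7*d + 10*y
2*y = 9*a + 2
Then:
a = -35/102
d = 407/714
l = 37/51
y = -37/68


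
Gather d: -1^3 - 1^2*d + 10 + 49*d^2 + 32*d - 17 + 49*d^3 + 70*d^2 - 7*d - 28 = 49*d^3 + 119*d^2 + 24*d - 36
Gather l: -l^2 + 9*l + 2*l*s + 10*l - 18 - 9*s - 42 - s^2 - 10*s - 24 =-l^2 + l*(2*s + 19) - s^2 - 19*s - 84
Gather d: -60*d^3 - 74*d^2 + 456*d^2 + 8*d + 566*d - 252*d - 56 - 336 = -60*d^3 + 382*d^2 + 322*d - 392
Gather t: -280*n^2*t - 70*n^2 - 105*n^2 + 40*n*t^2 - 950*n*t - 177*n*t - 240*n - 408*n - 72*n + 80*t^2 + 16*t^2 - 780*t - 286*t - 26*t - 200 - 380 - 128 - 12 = -175*n^2 - 720*n + t^2*(40*n + 96) + t*(-280*n^2 - 1127*n - 1092) - 720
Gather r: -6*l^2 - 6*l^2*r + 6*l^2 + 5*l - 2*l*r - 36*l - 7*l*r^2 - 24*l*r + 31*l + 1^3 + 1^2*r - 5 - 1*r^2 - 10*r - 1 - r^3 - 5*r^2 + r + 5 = -r^3 + r^2*(-7*l - 6) + r*(-6*l^2 - 26*l - 8)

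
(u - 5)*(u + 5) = u^2 - 25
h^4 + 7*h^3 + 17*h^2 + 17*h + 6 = (h + 1)^2*(h + 2)*(h + 3)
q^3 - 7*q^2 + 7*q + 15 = (q - 5)*(q - 3)*(q + 1)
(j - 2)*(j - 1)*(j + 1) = j^3 - 2*j^2 - j + 2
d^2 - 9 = (d - 3)*(d + 3)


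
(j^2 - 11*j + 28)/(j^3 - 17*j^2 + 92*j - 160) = (j - 7)/(j^2 - 13*j + 40)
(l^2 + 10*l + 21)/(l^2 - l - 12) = (l + 7)/(l - 4)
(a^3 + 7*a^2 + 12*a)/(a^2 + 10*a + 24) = a*(a + 3)/(a + 6)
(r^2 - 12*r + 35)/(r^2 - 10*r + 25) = (r - 7)/(r - 5)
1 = 1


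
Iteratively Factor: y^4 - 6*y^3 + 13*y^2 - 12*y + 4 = (y - 2)*(y^3 - 4*y^2 + 5*y - 2) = (y - 2)*(y - 1)*(y^2 - 3*y + 2) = (y - 2)^2*(y - 1)*(y - 1)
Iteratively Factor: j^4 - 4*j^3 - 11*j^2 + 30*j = (j)*(j^3 - 4*j^2 - 11*j + 30) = j*(j - 2)*(j^2 - 2*j - 15) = j*(j - 2)*(j + 3)*(j - 5)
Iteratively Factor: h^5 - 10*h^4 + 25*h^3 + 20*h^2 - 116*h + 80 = (h - 1)*(h^4 - 9*h^3 + 16*h^2 + 36*h - 80) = (h - 4)*(h - 1)*(h^3 - 5*h^2 - 4*h + 20) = (h - 5)*(h - 4)*(h - 1)*(h^2 - 4) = (h - 5)*(h - 4)*(h - 2)*(h - 1)*(h + 2)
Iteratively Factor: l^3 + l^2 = (l)*(l^2 + l) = l^2*(l + 1)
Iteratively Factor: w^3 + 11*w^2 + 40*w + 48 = (w + 4)*(w^2 + 7*w + 12) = (w + 3)*(w + 4)*(w + 4)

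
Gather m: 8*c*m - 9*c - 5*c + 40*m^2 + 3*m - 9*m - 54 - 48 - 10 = -14*c + 40*m^2 + m*(8*c - 6) - 112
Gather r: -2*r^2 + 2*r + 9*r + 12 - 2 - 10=-2*r^2 + 11*r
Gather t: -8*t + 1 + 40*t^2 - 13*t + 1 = 40*t^2 - 21*t + 2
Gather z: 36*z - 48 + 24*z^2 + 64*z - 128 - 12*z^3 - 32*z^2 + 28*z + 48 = -12*z^3 - 8*z^2 + 128*z - 128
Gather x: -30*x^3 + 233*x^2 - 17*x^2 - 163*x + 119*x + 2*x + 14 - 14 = -30*x^3 + 216*x^2 - 42*x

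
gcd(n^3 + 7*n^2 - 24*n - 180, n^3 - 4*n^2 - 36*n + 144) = n + 6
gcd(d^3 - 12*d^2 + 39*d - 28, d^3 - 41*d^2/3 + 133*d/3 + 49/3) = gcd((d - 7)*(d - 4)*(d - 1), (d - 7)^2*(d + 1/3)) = d - 7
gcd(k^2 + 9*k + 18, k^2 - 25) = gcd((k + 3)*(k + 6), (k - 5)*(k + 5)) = 1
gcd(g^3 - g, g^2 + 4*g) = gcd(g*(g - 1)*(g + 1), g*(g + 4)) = g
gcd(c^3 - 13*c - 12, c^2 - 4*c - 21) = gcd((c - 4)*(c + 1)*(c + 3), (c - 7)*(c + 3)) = c + 3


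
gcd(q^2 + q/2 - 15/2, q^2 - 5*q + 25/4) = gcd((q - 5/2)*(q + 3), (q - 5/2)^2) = q - 5/2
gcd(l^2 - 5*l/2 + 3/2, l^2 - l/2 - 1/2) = l - 1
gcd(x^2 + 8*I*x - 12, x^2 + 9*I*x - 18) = x + 6*I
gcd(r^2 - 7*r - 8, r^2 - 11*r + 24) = r - 8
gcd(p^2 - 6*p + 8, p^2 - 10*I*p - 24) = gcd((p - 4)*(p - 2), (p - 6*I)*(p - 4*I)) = 1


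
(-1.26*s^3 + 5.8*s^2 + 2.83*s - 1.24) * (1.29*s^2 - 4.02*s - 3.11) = -1.6254*s^5 + 12.5472*s^4 - 15.7467*s^3 - 31.0142*s^2 - 3.8165*s + 3.8564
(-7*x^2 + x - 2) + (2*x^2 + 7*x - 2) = -5*x^2 + 8*x - 4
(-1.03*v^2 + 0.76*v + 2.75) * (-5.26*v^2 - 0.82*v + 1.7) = 5.4178*v^4 - 3.153*v^3 - 16.8392*v^2 - 0.963*v + 4.675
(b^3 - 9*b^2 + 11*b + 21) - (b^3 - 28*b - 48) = -9*b^2 + 39*b + 69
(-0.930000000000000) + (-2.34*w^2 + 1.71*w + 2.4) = -2.34*w^2 + 1.71*w + 1.47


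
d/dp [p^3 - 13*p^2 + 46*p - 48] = 3*p^2 - 26*p + 46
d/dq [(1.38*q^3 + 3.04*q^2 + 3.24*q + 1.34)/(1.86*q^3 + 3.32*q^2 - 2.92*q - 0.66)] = (8.88178419700125e-16*q^5 - 1.0728*q^4 - 20.112*q^3 - 29.8432*q^2 - 12.9104*q + 1.7744)/(3.4596*q^6 + 12.3504*q^5 + 0.159999999999998*q^4 - 21.844*q^3 + 4.144*q^2 + 3.8544*q + 0.4356)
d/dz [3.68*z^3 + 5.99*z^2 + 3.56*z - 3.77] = 11.04*z^2 + 11.98*z + 3.56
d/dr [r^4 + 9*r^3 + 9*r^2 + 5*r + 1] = 4*r^3 + 27*r^2 + 18*r + 5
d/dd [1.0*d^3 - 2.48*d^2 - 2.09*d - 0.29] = 3.0*d^2 - 4.96*d - 2.09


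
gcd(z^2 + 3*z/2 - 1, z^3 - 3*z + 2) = z + 2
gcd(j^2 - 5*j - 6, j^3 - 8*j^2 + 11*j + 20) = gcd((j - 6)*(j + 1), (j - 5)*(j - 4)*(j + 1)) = j + 1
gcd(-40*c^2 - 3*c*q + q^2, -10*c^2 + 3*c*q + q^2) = 5*c + q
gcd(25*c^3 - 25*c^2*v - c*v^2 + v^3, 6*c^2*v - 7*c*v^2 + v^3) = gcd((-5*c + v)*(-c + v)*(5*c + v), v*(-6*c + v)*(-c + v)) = -c + v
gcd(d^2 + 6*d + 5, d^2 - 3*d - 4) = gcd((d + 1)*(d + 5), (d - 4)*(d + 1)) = d + 1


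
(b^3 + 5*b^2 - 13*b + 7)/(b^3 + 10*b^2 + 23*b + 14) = (b^2 - 2*b + 1)/(b^2 + 3*b + 2)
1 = 1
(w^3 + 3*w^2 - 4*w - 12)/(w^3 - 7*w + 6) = (w + 2)/(w - 1)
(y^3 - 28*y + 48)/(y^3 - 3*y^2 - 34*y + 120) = (y - 2)/(y - 5)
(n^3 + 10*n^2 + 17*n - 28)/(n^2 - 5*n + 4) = (n^2 + 11*n + 28)/(n - 4)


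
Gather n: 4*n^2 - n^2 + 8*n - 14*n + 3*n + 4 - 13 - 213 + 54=3*n^2 - 3*n - 168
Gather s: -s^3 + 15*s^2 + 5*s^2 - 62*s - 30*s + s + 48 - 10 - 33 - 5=-s^3 + 20*s^2 - 91*s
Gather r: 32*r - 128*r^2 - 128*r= -128*r^2 - 96*r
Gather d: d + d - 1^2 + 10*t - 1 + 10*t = 2*d + 20*t - 2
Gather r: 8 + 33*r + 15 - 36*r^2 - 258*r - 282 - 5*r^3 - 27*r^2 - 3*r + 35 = -5*r^3 - 63*r^2 - 228*r - 224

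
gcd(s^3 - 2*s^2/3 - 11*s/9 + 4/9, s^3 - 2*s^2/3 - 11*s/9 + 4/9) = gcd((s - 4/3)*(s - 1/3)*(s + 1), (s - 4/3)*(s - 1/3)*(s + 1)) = s^3 - 2*s^2/3 - 11*s/9 + 4/9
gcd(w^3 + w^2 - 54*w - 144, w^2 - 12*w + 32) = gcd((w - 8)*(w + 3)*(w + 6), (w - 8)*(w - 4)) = w - 8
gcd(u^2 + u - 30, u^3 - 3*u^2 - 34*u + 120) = u^2 + u - 30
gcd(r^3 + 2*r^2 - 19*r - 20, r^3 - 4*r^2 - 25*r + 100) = r^2 + r - 20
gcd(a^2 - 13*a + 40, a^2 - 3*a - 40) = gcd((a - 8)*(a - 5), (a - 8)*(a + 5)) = a - 8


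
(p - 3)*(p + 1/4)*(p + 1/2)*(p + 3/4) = p^4 - 3*p^3/2 - 61*p^2/16 - 63*p/32 - 9/32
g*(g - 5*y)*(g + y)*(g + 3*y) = g^4 - g^3*y - 17*g^2*y^2 - 15*g*y^3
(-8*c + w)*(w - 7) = -8*c*w + 56*c + w^2 - 7*w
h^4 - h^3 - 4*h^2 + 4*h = h*(h - 2)*(h - 1)*(h + 2)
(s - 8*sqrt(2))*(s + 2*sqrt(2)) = s^2 - 6*sqrt(2)*s - 32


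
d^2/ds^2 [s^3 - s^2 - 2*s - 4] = 6*s - 2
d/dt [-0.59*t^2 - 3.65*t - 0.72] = -1.18*t - 3.65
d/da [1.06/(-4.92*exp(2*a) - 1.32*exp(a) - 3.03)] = (10.4304*exp(a) + 1.3992)*exp(a)/(4.92*exp(2*a) + 1.32*exp(a) + 3.03)^2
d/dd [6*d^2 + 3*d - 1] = 12*d + 3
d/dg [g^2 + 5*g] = 2*g + 5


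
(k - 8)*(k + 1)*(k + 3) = k^3 - 4*k^2 - 29*k - 24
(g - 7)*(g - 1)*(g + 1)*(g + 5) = g^4 - 2*g^3 - 36*g^2 + 2*g + 35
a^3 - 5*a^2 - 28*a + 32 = (a - 8)*(a - 1)*(a + 4)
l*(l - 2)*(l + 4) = l^3 + 2*l^2 - 8*l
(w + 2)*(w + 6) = w^2 + 8*w + 12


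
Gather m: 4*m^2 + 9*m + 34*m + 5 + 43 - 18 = 4*m^2 + 43*m + 30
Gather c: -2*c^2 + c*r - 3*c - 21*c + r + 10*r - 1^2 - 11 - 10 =-2*c^2 + c*(r - 24) + 11*r - 22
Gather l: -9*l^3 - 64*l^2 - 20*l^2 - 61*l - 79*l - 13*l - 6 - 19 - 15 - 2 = -9*l^3 - 84*l^2 - 153*l - 42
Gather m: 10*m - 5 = 10*m - 5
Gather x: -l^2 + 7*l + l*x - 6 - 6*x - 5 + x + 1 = -l^2 + 7*l + x*(l - 5) - 10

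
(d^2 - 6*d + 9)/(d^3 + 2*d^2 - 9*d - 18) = (d - 3)/(d^2 + 5*d + 6)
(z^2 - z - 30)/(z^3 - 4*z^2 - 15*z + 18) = (z + 5)/(z^2 + 2*z - 3)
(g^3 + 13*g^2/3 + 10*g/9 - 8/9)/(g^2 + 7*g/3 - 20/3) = (9*g^2 + 3*g - 2)/(3*(3*g - 5))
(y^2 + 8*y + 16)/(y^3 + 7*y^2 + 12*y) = (y + 4)/(y*(y + 3))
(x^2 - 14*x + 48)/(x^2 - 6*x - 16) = (x - 6)/(x + 2)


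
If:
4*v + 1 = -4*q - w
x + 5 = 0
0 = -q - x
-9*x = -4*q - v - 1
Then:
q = 5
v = -66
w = 243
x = -5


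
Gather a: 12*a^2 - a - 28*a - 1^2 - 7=12*a^2 - 29*a - 8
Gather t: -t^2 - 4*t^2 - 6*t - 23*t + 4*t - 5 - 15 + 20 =-5*t^2 - 25*t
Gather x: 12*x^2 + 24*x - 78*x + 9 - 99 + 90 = 12*x^2 - 54*x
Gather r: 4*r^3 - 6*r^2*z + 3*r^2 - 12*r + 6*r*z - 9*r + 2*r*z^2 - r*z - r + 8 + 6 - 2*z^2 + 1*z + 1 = 4*r^3 + r^2*(3 - 6*z) + r*(2*z^2 + 5*z - 22) - 2*z^2 + z + 15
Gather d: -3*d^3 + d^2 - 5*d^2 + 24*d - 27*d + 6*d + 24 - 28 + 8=-3*d^3 - 4*d^2 + 3*d + 4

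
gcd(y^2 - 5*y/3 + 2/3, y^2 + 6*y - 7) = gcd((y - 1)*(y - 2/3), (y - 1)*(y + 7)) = y - 1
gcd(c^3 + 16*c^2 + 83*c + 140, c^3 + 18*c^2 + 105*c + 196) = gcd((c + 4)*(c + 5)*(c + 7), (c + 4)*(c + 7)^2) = c^2 + 11*c + 28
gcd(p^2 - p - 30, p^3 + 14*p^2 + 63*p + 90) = p + 5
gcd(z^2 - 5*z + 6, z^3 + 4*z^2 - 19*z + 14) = z - 2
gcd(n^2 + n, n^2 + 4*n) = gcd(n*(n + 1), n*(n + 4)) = n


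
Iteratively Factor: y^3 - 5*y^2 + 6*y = (y - 2)*(y^2 - 3*y) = y*(y - 2)*(y - 3)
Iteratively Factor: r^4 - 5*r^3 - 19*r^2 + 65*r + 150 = (r - 5)*(r^3 - 19*r - 30) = (r - 5)*(r + 3)*(r^2 - 3*r - 10) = (r - 5)*(r + 2)*(r + 3)*(r - 5)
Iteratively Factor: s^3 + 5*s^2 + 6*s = (s)*(s^2 + 5*s + 6) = s*(s + 3)*(s + 2)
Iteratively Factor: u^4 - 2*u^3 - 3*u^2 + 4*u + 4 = (u + 1)*(u^3 - 3*u^2 + 4) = (u - 2)*(u + 1)*(u^2 - u - 2) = (u - 2)*(u + 1)^2*(u - 2)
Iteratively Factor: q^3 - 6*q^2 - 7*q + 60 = (q + 3)*(q^2 - 9*q + 20) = (q - 4)*(q + 3)*(q - 5)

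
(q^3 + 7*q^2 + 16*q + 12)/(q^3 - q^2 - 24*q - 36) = (q + 2)/(q - 6)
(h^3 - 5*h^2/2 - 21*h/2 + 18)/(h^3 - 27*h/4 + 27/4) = 2*(h - 4)/(2*h - 3)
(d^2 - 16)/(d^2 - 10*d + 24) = (d + 4)/(d - 6)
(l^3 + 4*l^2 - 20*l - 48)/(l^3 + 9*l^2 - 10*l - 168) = (l + 2)/(l + 7)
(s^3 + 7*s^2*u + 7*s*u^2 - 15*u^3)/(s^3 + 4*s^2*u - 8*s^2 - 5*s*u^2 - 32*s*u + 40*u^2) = (s + 3*u)/(s - 8)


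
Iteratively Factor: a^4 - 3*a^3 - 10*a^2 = (a - 5)*(a^3 + 2*a^2) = a*(a - 5)*(a^2 + 2*a) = a^2*(a - 5)*(a + 2)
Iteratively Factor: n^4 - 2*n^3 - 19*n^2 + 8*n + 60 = (n - 5)*(n^3 + 3*n^2 - 4*n - 12) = (n - 5)*(n - 2)*(n^2 + 5*n + 6) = (n - 5)*(n - 2)*(n + 2)*(n + 3)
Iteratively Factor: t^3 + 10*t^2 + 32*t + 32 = (t + 4)*(t^2 + 6*t + 8) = (t + 4)^2*(t + 2)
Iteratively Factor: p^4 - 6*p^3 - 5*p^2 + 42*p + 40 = (p - 4)*(p^3 - 2*p^2 - 13*p - 10) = (p - 4)*(p + 2)*(p^2 - 4*p - 5) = (p - 4)*(p + 1)*(p + 2)*(p - 5)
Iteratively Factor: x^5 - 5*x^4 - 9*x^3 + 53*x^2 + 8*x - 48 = (x - 4)*(x^4 - x^3 - 13*x^2 + x + 12) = (x - 4)^2*(x^3 + 3*x^2 - x - 3) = (x - 4)^2*(x - 1)*(x^2 + 4*x + 3) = (x - 4)^2*(x - 1)*(x + 3)*(x + 1)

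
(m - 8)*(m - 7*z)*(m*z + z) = m^3*z - 7*m^2*z^2 - 7*m^2*z + 49*m*z^2 - 8*m*z + 56*z^2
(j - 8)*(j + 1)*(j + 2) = j^3 - 5*j^2 - 22*j - 16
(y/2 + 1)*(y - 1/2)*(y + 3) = y^3/2 + 9*y^2/4 + 7*y/4 - 3/2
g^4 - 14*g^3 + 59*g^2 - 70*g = g*(g - 7)*(g - 5)*(g - 2)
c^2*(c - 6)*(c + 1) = c^4 - 5*c^3 - 6*c^2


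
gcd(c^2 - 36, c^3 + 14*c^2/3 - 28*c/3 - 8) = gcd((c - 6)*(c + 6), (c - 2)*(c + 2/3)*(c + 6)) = c + 6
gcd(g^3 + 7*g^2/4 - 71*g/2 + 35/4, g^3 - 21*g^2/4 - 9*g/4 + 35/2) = g - 5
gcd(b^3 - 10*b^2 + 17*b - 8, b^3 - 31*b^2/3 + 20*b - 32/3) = b^2 - 9*b + 8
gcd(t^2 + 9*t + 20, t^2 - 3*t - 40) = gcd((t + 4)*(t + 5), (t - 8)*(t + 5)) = t + 5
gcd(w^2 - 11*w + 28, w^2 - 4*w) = w - 4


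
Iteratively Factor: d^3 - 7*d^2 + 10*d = (d)*(d^2 - 7*d + 10) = d*(d - 5)*(d - 2)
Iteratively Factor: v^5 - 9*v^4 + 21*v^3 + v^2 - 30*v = (v - 5)*(v^4 - 4*v^3 + v^2 + 6*v) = (v - 5)*(v + 1)*(v^3 - 5*v^2 + 6*v) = (v - 5)*(v - 3)*(v + 1)*(v^2 - 2*v) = v*(v - 5)*(v - 3)*(v + 1)*(v - 2)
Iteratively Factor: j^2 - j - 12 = (j + 3)*(j - 4)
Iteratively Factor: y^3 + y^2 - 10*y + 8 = (y + 4)*(y^2 - 3*y + 2) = (y - 1)*(y + 4)*(y - 2)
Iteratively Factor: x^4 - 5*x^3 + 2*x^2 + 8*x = (x - 2)*(x^3 - 3*x^2 - 4*x) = (x - 2)*(x + 1)*(x^2 - 4*x) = x*(x - 2)*(x + 1)*(x - 4)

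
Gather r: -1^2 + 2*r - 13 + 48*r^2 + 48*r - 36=48*r^2 + 50*r - 50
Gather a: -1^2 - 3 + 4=0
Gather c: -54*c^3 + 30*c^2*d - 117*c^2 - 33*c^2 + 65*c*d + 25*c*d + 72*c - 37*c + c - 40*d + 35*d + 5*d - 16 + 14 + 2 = -54*c^3 + c^2*(30*d - 150) + c*(90*d + 36)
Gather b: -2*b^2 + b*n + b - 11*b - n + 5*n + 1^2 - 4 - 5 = -2*b^2 + b*(n - 10) + 4*n - 8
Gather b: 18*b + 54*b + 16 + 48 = 72*b + 64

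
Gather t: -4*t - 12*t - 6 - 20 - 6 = -16*t - 32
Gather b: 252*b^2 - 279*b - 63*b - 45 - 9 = 252*b^2 - 342*b - 54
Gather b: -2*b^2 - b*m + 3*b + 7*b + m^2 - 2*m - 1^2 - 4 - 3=-2*b^2 + b*(10 - m) + m^2 - 2*m - 8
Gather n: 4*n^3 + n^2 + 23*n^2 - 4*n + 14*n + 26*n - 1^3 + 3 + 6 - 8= 4*n^3 + 24*n^2 + 36*n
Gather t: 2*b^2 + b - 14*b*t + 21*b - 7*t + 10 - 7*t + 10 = 2*b^2 + 22*b + t*(-14*b - 14) + 20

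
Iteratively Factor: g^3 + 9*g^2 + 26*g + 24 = (g + 2)*(g^2 + 7*g + 12) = (g + 2)*(g + 4)*(g + 3)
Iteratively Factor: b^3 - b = (b)*(b^2 - 1) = b*(b - 1)*(b + 1)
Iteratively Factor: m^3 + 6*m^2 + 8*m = (m + 4)*(m^2 + 2*m) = m*(m + 4)*(m + 2)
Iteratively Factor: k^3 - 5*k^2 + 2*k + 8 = (k - 2)*(k^2 - 3*k - 4) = (k - 2)*(k + 1)*(k - 4)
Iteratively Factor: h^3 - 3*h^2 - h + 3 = (h - 3)*(h^2 - 1) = (h - 3)*(h - 1)*(h + 1)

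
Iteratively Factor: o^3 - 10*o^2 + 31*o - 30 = (o - 5)*(o^2 - 5*o + 6) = (o - 5)*(o - 2)*(o - 3)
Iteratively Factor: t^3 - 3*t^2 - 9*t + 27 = (t - 3)*(t^2 - 9) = (t - 3)*(t + 3)*(t - 3)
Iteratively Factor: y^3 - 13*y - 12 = (y + 3)*(y^2 - 3*y - 4) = (y - 4)*(y + 3)*(y + 1)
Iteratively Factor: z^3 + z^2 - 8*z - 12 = (z + 2)*(z^2 - z - 6) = (z - 3)*(z + 2)*(z + 2)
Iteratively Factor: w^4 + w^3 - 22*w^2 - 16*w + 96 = (w + 3)*(w^3 - 2*w^2 - 16*w + 32) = (w + 3)*(w + 4)*(w^2 - 6*w + 8) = (w - 4)*(w + 3)*(w + 4)*(w - 2)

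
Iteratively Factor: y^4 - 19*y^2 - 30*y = (y + 3)*(y^3 - 3*y^2 - 10*y) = (y - 5)*(y + 3)*(y^2 + 2*y) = (y - 5)*(y + 2)*(y + 3)*(y)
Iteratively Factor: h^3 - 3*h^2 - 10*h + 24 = (h - 2)*(h^2 - h - 12) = (h - 2)*(h + 3)*(h - 4)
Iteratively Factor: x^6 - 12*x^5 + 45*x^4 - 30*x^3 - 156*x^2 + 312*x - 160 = (x - 5)*(x^5 - 7*x^4 + 10*x^3 + 20*x^2 - 56*x + 32) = (x - 5)*(x + 2)*(x^4 - 9*x^3 + 28*x^2 - 36*x + 16) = (x - 5)*(x - 2)*(x + 2)*(x^3 - 7*x^2 + 14*x - 8) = (x - 5)*(x - 2)^2*(x + 2)*(x^2 - 5*x + 4) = (x - 5)*(x - 4)*(x - 2)^2*(x + 2)*(x - 1)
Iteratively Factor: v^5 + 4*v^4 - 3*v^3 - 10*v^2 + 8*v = (v + 2)*(v^4 + 2*v^3 - 7*v^2 + 4*v) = (v - 1)*(v + 2)*(v^3 + 3*v^2 - 4*v) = v*(v - 1)*(v + 2)*(v^2 + 3*v - 4) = v*(v - 1)^2*(v + 2)*(v + 4)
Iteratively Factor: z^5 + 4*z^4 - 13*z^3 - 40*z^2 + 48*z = (z + 4)*(z^4 - 13*z^2 + 12*z) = (z - 3)*(z + 4)*(z^3 + 3*z^2 - 4*z) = (z - 3)*(z + 4)^2*(z^2 - z) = z*(z - 3)*(z + 4)^2*(z - 1)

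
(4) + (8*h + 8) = 8*h + 12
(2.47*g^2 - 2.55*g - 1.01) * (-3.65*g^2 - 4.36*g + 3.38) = -9.0155*g^4 - 1.4617*g^3 + 23.1531*g^2 - 4.2154*g - 3.4138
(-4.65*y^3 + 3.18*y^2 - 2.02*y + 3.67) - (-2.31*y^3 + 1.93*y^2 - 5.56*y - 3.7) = -2.34*y^3 + 1.25*y^2 + 3.54*y + 7.37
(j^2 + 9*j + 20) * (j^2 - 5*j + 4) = j^4 + 4*j^3 - 21*j^2 - 64*j + 80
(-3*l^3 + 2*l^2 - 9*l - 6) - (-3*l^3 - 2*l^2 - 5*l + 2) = 4*l^2 - 4*l - 8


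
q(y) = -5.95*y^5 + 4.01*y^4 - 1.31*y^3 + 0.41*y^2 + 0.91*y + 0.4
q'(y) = -29.75*y^4 + 16.04*y^3 - 3.93*y^2 + 0.82*y + 0.91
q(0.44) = 0.82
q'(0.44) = 0.76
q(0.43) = 0.81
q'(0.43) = 0.79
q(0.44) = 0.82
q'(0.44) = 0.76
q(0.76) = 0.58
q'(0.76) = -3.62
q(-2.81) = 1322.60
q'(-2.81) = -2243.19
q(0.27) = 0.66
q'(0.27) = 1.00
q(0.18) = 0.57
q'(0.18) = 0.99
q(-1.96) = 241.34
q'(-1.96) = -575.62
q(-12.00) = 1566013.96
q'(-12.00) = -645187.97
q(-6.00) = 51756.82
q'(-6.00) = -42166.13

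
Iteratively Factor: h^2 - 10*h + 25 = (h - 5)*(h - 5)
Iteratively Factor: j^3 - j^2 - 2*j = (j - 2)*(j^2 + j) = (j - 2)*(j + 1)*(j)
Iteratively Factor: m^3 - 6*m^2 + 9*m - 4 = (m - 4)*(m^2 - 2*m + 1) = (m - 4)*(m - 1)*(m - 1)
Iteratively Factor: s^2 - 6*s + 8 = (s - 4)*(s - 2)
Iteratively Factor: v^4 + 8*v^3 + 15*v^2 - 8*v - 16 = (v - 1)*(v^3 + 9*v^2 + 24*v + 16) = (v - 1)*(v + 4)*(v^2 + 5*v + 4) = (v - 1)*(v + 1)*(v + 4)*(v + 4)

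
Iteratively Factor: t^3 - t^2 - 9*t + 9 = (t - 3)*(t^2 + 2*t - 3) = (t - 3)*(t + 3)*(t - 1)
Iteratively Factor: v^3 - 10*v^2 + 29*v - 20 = (v - 4)*(v^2 - 6*v + 5) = (v - 5)*(v - 4)*(v - 1)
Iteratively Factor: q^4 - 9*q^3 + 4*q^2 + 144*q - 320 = (q + 4)*(q^3 - 13*q^2 + 56*q - 80) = (q - 4)*(q + 4)*(q^2 - 9*q + 20) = (q - 5)*(q - 4)*(q + 4)*(q - 4)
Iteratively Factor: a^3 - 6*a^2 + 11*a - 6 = (a - 2)*(a^2 - 4*a + 3) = (a - 2)*(a - 1)*(a - 3)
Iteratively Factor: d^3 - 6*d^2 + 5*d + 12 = (d - 4)*(d^2 - 2*d - 3) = (d - 4)*(d - 3)*(d + 1)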